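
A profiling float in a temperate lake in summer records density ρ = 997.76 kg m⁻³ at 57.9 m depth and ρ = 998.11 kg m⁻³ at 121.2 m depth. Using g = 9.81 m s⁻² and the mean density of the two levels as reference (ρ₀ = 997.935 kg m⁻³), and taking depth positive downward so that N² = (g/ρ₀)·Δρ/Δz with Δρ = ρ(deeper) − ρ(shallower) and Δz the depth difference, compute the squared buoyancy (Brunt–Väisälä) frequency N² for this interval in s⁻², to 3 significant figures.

5.44 × 10⁻⁵ s⁻²

Δρ = 998.11 − 997.76 = 0.35 kg m⁻³ over Δz = 121.2 − 57.9 = 63.3 m.
N² = (9.81/997.935) × (0.35/63.3) = 5.4354 × 10⁻⁵ s⁻² ≈ 5.44 × 10⁻⁵ s⁻².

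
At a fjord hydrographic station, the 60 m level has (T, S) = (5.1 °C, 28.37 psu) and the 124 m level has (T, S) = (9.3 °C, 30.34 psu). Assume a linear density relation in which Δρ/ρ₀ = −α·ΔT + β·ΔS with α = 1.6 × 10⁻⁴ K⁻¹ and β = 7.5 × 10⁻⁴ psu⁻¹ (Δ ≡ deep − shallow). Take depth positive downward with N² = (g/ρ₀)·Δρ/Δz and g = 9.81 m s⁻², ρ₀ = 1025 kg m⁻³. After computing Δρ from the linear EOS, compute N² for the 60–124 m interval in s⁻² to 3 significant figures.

1.23 × 10⁻⁴ s⁻²

ΔT = +4.2 K, ΔS = +1.97 psu (deep − shallow).
Δρ/ρ₀ = −αΔT + βΔS = -6.72 × 10⁻⁴ + 1.4775 × 10⁻³ = 8.055 × 10⁻⁴, so Δρ ≈ 0.8256 kg m⁻³.
N² = (g/ρ₀)·Δρ/Δz = g·(Δρ/ρ₀)/Δz = 9.81 × 8.055 × 10⁻⁴ / 64 = 1.2347 × 10⁻⁴ s⁻² ≈ 1.23 × 10⁻⁴ s⁻².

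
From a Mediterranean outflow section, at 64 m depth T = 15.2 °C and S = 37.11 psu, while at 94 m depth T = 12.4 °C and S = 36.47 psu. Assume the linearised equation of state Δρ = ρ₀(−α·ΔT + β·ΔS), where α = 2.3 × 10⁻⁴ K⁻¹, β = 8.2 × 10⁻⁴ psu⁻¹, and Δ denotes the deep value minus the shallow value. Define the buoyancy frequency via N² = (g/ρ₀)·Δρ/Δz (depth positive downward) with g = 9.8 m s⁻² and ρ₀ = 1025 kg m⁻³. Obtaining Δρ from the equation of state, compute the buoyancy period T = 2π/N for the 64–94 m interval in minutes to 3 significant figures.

16.8 min

ΔT = -2.8 K, ΔS = -0.64 psu (deep − shallow).
Δρ/ρ₀ = −αΔT + βΔS = 6.44 × 10⁻⁴ − 5.248 × 10⁻⁴ = 1.192 × 10⁻⁴, so Δρ ≈ 0.1222 kg m⁻³.
N² = (g/ρ₀)·Δρ/Δz = g·(Δρ/ρ₀)/Δz = 9.8 × 1.192 × 10⁻⁴ / 30 = 3.8939 × 10⁻⁵ s⁻².
N = √(3.8939 × 10⁻⁵) = 6.2401 × 10⁻³ rad s⁻¹ → T = 2π/N = 1.0069 × 10³ s = 16.782 min ≈ 16.8 min.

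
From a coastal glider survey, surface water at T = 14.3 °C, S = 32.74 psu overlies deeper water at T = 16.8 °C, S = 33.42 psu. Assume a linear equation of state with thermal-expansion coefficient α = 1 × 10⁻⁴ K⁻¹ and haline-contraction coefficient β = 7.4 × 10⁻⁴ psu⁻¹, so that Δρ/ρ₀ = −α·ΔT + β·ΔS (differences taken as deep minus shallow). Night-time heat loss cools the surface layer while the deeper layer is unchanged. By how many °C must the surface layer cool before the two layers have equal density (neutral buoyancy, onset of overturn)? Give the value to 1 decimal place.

2.5 °C

Neutral buoyancy requires Δρ = 0, i.e. −α(T_deep − T_surf′) + β(S_deep − S_surf) = 0.
T_surf′ = T_deep − (β/α)·ΔS = 16.8 − (7.4 × 10⁻⁴/1 × 10⁻⁴)·(+0.68) = 11.768 °C.
Cooling required: 14.3 − (11.768) = 2.532 °C.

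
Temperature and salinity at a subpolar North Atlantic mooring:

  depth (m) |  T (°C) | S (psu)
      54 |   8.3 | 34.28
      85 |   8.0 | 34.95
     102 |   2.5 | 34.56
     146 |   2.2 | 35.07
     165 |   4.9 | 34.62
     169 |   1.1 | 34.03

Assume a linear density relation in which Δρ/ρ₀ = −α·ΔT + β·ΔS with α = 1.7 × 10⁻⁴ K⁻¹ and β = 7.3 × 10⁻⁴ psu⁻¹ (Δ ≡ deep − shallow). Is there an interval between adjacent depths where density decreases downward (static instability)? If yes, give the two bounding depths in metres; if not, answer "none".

Evaluate Δρ/ρ₀ = −αΔT + βΔS across each adjacent pair:
  54–85 m: −αΔT+βΔS = −(1.7 × 10⁻⁴)(-0.3)+(7.3 × 10⁻⁴)(+0.67) = 5.4 × 10⁻⁴ → stable
  85–102 m: −αΔT+βΔS = −(1.7 × 10⁻⁴)(-5.5)+(7.3 × 10⁻⁴)(-0.39) = 6.5 × 10⁻⁴ → stable
  102–146 m: −αΔT+βΔS = −(1.7 × 10⁻⁴)(-0.3)+(7.3 × 10⁻⁴)(+0.51) = 4.2 × 10⁻⁴ → stable
  146–165 m: −αΔT+βΔS = −(1.7 × 10⁻⁴)(+2.7)+(7.3 × 10⁻⁴)(-0.45) = -7.9 × 10⁻⁴ → UNSTABLE
  165–169 m: −αΔT+βΔS = −(1.7 × 10⁻⁴)(-3.8)+(7.3 × 10⁻⁴)(-0.59) = 2.2 × 10⁻⁴ → stable
The 146–165 m interval has Δρ < 0: lighter water underlies denser water.

146–165 m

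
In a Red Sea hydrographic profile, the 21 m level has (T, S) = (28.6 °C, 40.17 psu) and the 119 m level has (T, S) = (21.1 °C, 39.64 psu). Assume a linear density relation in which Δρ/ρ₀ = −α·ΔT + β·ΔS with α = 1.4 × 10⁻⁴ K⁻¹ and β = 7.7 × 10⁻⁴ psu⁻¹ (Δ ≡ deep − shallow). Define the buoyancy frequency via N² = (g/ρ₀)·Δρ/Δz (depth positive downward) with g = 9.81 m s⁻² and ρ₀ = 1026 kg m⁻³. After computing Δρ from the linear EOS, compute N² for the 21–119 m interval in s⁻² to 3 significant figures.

ΔT = -7.5 K, ΔS = -0.53 psu (deep − shallow).
Δρ/ρ₀ = −αΔT + βΔS = 1.05 × 10⁻³ − 4.081 × 10⁻⁴ = 6.419 × 10⁻⁴, so Δρ ≈ 0.6586 kg m⁻³.
N² = (g/ρ₀)·Δρ/Δz = g·(Δρ/ρ₀)/Δz = 9.81 × 6.419 × 10⁻⁴ / 98 = 6.4255 × 10⁻⁵ s⁻² ≈ 6.43 × 10⁻⁵ s⁻².

6.43 × 10⁻⁵ s⁻²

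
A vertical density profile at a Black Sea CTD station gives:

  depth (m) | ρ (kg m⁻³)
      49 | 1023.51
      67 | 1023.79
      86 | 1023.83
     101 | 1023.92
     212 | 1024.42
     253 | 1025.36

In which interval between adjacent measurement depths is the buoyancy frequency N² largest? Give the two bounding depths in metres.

Compute the density gradient over each adjacent pair:
  49–67 m: Δρ/Δz = 0.28/18 = 0.016 kg m⁻⁴
  67–86 m: Δρ/Δz = 0.04/19 = 2.1 × 10⁻³ kg m⁻⁴
  86–101 m: Δρ/Δz = 0.09/15 = 6.0 × 10⁻³ kg m⁻⁴
  101–212 m: Δρ/Δz = 0.50/111 = 4.5 × 10⁻³ kg m⁻⁴
  212–253 m: Δρ/Δz = 0.94/41 = 0.023 kg m⁻⁴
The largest gradient is in the 212–253 m interval — the pycnocline.

212–253 m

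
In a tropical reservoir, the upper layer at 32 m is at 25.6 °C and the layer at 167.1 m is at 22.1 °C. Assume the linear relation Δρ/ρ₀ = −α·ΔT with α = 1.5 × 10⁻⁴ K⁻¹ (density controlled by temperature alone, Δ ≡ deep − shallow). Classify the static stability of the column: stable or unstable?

ΔT = 22.1 − 25.6 = -3.5 K, so Δρ/ρ₀ = −αΔT = 5.25 × 10⁻⁴.
Δρ/ρ₀ > 0, so Δρ > 0: deeper water is denser → statically stable.

stable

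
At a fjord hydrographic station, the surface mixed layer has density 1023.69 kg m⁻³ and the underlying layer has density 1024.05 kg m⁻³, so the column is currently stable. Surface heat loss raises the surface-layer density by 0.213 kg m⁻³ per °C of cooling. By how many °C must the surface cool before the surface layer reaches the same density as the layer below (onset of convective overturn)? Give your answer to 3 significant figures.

Density deficit of the surface layer: 1024.05 − 1023.69 = 0.36 kg m⁻³.
Required change = 0.36 / 0.213 = 1.69 °C.

1.69 °C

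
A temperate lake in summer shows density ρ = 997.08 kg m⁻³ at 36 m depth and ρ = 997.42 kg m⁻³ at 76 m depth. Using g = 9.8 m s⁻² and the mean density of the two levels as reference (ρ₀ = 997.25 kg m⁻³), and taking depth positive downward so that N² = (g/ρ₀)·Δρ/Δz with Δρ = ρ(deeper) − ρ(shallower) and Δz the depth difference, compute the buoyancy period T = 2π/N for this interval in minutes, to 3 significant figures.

11.5 min

Δρ = 997.42 − 997.08 = 0.34 kg m⁻³ over Δz = 76 − 36 = 40 m.
N² = (9.8/997.25) × (0.34/40) = 8.3530 × 10⁻⁵ s⁻².
N = √(8.3530 × 10⁻⁵) = 9.1395 × 10⁻³ rad s⁻¹, so T = 2π/N = 687.48 s = 11.458 min ≈ 11.5 min.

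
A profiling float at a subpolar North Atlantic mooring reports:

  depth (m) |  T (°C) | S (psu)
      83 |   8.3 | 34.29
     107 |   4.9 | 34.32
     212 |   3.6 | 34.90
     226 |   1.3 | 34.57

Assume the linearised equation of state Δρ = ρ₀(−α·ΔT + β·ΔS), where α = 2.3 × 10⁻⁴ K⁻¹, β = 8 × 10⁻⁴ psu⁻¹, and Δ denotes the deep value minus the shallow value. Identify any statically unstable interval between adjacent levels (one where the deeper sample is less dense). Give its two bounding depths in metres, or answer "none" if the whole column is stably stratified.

Evaluate Δρ/ρ₀ = −αΔT + βΔS across each adjacent pair:
  83–107 m: −αΔT+βΔS = −(2.3 × 10⁻⁴)(-3.4)+(8 × 10⁻⁴)(+0.03) = 8.1 × 10⁻⁴ → stable
  107–212 m: −αΔT+βΔS = −(2.3 × 10⁻⁴)(-1.3)+(8 × 10⁻⁴)(+0.58) = 7.6 × 10⁻⁴ → stable
  212–226 m: −αΔT+βΔS = −(2.3 × 10⁻⁴)(-2.3)+(8 × 10⁻⁴)(-0.33) = 2.6 × 10⁻⁴ → stable
Every interval has Δρ > 0: the column is stably stratified throughout.

none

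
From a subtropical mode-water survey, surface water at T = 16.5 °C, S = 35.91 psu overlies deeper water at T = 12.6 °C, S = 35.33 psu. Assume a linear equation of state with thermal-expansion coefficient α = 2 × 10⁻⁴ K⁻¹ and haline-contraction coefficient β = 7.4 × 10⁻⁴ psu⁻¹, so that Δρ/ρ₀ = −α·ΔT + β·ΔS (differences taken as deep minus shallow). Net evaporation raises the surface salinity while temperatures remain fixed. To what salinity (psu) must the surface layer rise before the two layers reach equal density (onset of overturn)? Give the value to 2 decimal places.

Neutral buoyancy requires −α(T_deep − T_surf) + β(S_deep − S_surf′) = 0.
S_surf′ = S_deep − (α/β)·ΔT = 35.33 − (2 × 10⁻⁴/7.4 × 10⁻⁴)·(-3.9) = 36.3841 psu.
Increase required: 36.3841 − 35.91 = 0.4741 psu.

36.38 psu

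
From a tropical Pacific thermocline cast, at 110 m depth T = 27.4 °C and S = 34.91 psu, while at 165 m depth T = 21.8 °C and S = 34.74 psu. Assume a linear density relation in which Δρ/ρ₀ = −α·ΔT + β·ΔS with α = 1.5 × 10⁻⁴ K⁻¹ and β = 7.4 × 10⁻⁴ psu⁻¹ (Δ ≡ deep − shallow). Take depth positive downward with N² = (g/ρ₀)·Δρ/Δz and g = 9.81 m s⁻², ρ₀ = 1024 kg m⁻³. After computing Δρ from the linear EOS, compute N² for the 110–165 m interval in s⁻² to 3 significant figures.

ΔT = -5.6 K, ΔS = -0.17 psu (deep − shallow).
Δρ/ρ₀ = −αΔT + βΔS = 8.40 × 10⁻⁴ − 1.258 × 10⁻⁴ = 7.142 × 10⁻⁴, so Δρ ≈ 0.7313 kg m⁻³.
N² = (g/ρ₀)·Δρ/Δz = g·(Δρ/ρ₀)/Δz = 9.81 × 7.142 × 10⁻⁴ / 55 = 1.2739 × 10⁻⁴ s⁻² ≈ 1.27 × 10⁻⁴ s⁻².

1.27 × 10⁻⁴ s⁻²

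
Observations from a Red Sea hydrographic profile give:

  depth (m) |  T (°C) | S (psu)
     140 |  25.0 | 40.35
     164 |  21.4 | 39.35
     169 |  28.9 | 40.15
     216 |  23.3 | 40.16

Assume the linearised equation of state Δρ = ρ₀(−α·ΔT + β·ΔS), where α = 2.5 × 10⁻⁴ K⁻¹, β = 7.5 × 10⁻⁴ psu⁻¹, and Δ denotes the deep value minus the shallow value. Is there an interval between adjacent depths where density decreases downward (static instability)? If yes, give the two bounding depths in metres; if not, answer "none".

Evaluate Δρ/ρ₀ = −αΔT + βΔS across each adjacent pair:
  140–164 m: −αΔT+βΔS = −(2.5 × 10⁻⁴)(-3.6)+(7.5 × 10⁻⁴)(-1.00) = 1.5 × 10⁻⁴ → stable
  164–169 m: −αΔT+βΔS = −(2.5 × 10⁻⁴)(+7.5)+(7.5 × 10⁻⁴)(+0.80) = -1.3 × 10⁻³ → UNSTABLE
  169–216 m: −αΔT+βΔS = −(2.5 × 10⁻⁴)(-5.6)+(7.5 × 10⁻⁴)(+0.01) = 1.4 × 10⁻³ → stable
The 164–169 m interval has Δρ < 0: lighter water underlies denser water.

164–169 m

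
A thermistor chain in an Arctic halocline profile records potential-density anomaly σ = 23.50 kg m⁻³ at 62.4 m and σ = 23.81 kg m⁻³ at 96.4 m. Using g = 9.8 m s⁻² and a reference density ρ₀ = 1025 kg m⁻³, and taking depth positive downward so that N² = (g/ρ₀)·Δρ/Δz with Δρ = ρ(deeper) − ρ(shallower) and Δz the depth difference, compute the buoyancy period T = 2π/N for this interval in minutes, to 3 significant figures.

Δρ = 1023.81 − 1023.50 = 0.31 kg m⁻³ over Δz = 96.4 − 62.4 = 34 m.
N² = (9.8/1025) × (0.31/34) = 8.7174 × 10⁻⁵ s⁻².
N = √(8.7174 × 10⁻⁵) = 9.3367 × 10⁻³ rad s⁻¹, so T = 2π/N = 672.96 s = 11.216 min ≈ 11.2 min.

11.2 min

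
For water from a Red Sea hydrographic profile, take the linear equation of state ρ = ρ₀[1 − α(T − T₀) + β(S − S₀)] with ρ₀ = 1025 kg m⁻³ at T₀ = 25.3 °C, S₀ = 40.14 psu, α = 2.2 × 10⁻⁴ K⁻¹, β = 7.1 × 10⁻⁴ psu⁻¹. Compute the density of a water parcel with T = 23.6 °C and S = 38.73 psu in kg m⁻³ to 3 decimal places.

1024.357 kg m⁻³

T − T₀ = -1.7 K, S − S₀ = -1.41 psu.
Bracket = 1 − α·(-1.7) + β·(-1.41) = 1 + (-6.271 × 10⁻⁴) = 0.9993729.
ρ = 1025 × 0.9993729 = 1024.357 kg m⁻³.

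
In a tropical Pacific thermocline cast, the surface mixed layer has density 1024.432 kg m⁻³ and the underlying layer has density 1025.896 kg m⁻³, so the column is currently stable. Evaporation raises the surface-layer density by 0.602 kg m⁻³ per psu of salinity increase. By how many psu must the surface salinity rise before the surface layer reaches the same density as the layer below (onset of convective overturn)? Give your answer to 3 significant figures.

Density deficit of the surface layer: 1025.896 − 1024.432 = 1.464 kg m⁻³.
Required change = 1.464 / 0.602 = 2.43 psu.

2.43 psu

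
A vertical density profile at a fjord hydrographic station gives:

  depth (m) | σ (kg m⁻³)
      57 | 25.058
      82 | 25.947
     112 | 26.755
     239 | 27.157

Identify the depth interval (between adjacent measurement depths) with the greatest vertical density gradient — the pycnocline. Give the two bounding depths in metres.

Compute the density gradient over each adjacent pair:
  57–82 m: Δρ/Δz = 0.889/25 = 0.036 kg m⁻⁴
  82–112 m: Δρ/Δz = 0.808/30 = 0.027 kg m⁻⁴
  112–239 m: Δρ/Δz = 0.402/127 = 3.2 × 10⁻³ kg m⁻⁴
The largest gradient is in the 57–82 m interval — the pycnocline.

57–82 m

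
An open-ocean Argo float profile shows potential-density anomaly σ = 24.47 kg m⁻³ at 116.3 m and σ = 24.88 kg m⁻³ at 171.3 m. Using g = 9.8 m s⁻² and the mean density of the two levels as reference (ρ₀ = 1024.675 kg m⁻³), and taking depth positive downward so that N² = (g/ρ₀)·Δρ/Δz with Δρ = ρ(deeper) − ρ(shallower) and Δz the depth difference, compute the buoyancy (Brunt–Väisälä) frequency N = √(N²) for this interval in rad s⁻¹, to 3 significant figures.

8.44 × 10⁻³ rad s⁻¹

Δρ = 1024.88 − 1024.47 = 0.41 kg m⁻³ over Δz = 171.3 − 116.3 = 55 m.
N² = (9.8/1024.675) × (0.41/55) = 7.1295 × 10⁻⁵ s⁻².
N = √(7.1295 × 10⁻⁵) = 8.4436 × 10⁻³ rad s⁻¹ ≈ 8.44 × 10⁻³ rad s⁻¹.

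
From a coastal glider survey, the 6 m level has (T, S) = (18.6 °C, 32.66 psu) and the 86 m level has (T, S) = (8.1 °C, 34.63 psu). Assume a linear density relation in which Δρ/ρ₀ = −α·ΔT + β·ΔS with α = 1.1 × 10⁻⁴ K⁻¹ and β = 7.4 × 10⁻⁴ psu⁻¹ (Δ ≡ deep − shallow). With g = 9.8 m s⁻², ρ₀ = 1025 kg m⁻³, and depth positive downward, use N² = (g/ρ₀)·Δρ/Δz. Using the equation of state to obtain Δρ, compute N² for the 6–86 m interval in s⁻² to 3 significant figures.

ΔT = -10.5 K, ΔS = +1.97 psu (deep − shallow).
Δρ/ρ₀ = −αΔT + βΔS = 1.155 × 10⁻³ + 1.4578 × 10⁻³ = 2.6128 × 10⁻³, so Δρ ≈ 2.678 kg m⁻³.
N² = (g/ρ₀)·Δρ/Δz = g·(Δρ/ρ₀)/Δz = 9.8 × 2.6128 × 10⁻³ / 80 = 3.2007 × 10⁻⁴ s⁻² ≈ 3.20 × 10⁻⁴ s⁻².

3.20 × 10⁻⁴ s⁻²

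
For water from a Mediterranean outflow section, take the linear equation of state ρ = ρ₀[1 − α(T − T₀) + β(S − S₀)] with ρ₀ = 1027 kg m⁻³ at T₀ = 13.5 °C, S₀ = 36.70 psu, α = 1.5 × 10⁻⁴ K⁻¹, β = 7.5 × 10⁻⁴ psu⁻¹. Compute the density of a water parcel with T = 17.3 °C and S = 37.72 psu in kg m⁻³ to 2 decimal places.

T − T₀ = +3.8 K, S − S₀ = +1.02 psu.
Bracket = 1 − α·(+3.8) + β·(+1.02) = 1 + (1.95 × 10⁻⁴) = 1.0001950.
ρ = 1027 × 1.0001950 = 1027.20 kg m⁻³.

1027.20 kg m⁻³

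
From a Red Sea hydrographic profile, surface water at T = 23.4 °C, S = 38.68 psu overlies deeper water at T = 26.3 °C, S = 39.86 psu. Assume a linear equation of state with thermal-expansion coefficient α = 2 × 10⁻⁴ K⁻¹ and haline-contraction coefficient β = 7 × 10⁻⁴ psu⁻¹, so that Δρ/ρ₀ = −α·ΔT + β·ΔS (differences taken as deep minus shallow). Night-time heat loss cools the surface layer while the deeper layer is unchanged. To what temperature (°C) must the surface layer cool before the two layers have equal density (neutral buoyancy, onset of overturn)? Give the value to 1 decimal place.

22.2 °C

Neutral buoyancy requires Δρ = 0, i.e. −α(T_deep − T_surf′) + β(S_deep − S_surf) = 0.
T_surf′ = T_deep − (β/α)·ΔS = 26.3 − (7 × 10⁻⁴/2 × 10⁻⁴)·(+1.18) = 22.170 °C.
Cooling required: 23.4 − (22.170) = 1.230 °C.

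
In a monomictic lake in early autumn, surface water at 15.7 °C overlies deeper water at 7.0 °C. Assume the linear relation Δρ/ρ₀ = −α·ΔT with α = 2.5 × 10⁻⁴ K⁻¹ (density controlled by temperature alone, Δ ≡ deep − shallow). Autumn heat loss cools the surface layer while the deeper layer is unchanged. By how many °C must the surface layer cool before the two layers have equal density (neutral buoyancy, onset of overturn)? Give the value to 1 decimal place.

With temperature the only control, equal density requires T_surf′ = T_deep.
T_surf′ = 7.0 °C.
Cooling required: 15.7 − 7.0 = 8.7 °C.

8.7 °C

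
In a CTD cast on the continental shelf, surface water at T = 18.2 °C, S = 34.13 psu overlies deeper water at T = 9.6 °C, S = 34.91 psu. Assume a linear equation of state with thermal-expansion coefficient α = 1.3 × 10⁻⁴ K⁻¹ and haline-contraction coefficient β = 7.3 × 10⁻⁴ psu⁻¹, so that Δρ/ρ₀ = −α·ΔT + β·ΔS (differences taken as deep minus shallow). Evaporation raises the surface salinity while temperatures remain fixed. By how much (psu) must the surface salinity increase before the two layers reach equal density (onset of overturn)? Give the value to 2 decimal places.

2.31 psu

Neutral buoyancy requires −α(T_deep − T_surf) + β(S_deep − S_surf′) = 0.
S_surf′ = S_deep − (α/β)·ΔT = 34.91 − (1.3 × 10⁻⁴/7.3 × 10⁻⁴)·(-8.6) = 36.4415 psu.
Increase required: 36.4415 − 34.13 = 2.3115 psu.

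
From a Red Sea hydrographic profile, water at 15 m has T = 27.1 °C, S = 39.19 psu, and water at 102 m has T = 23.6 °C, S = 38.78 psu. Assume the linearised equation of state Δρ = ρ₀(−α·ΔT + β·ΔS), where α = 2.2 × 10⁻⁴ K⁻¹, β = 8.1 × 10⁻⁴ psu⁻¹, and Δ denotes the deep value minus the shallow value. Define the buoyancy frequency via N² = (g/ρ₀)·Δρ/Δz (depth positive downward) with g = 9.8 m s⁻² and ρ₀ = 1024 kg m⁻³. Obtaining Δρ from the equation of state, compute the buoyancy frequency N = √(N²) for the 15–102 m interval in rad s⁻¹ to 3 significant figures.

7.02 × 10⁻³ rad s⁻¹

ΔT = -3.5 K, ΔS = -0.41 psu (deep − shallow).
Δρ/ρ₀ = −αΔT + βΔS = 7.70 × 10⁻⁴ − 3.321 × 10⁻⁴ = 4.379 × 10⁻⁴, so Δρ ≈ 0.4484 kg m⁻³.
N² = (g/ρ₀)·Δρ/Δz = g·(Δρ/ρ₀)/Δz = 9.8 × 4.379 × 10⁻⁴ / 87 = 4.9327 × 10⁻⁵ s⁻².
N = √(4.9327 × 10⁻⁵) = 7.0233 × 10⁻³ rad s⁻¹ ≈ 7.02 × 10⁻³ rad s⁻¹.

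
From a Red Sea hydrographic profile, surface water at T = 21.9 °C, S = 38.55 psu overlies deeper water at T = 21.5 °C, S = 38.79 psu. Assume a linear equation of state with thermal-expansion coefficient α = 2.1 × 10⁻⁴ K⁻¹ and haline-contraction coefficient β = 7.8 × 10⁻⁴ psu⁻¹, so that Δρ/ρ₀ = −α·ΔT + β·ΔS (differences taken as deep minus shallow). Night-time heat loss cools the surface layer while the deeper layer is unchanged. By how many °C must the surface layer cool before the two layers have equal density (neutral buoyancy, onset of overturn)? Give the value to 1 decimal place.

Neutral buoyancy requires Δρ = 0, i.e. −α(T_deep − T_surf′) + β(S_deep − S_surf) = 0.
T_surf′ = T_deep − (β/α)·ΔS = 21.5 − (7.8 × 10⁻⁴/2.1 × 10⁻⁴)·(+0.24) = 20.609 °C.
Cooling required: 21.9 − (20.609) = 1.291 °C.

1.3 °C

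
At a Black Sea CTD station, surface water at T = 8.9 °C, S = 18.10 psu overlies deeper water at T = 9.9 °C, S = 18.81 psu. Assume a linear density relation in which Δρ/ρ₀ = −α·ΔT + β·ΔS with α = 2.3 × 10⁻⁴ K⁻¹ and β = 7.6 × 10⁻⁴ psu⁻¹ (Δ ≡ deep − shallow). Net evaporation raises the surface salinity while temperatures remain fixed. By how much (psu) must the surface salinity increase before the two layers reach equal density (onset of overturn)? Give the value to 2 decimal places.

0.41 psu

Neutral buoyancy requires −α(T_deep − T_surf) + β(S_deep − S_surf′) = 0.
S_surf′ = S_deep − (α/β)·ΔT = 18.81 − (2.3 × 10⁻⁴/7.6 × 10⁻⁴)·(+1.0) = 18.5074 psu.
Increase required: 18.5074 − 18.10 = 0.4074 psu.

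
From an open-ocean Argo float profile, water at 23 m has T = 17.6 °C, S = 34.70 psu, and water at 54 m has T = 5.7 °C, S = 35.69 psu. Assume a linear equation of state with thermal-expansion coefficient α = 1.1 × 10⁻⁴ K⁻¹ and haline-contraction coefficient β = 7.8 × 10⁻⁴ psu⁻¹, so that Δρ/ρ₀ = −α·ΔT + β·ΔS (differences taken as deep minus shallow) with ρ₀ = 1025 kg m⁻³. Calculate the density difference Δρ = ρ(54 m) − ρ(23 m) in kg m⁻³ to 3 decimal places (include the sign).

+2.133 kg m⁻³

ΔT = -11.9 K, ΔS = +0.99 psu (deep − shallow).
Δρ/ρ₀ = −(1.1 × 10⁻⁴)(-11.9) + (7.8 × 10⁻⁴)(+0.99) = 2.0812 × 10⁻³.
Δρ = 1025 × (2.0812 × 10⁻³) = +2.133 kg m⁻³.
Positive Δρ: denser below, stable.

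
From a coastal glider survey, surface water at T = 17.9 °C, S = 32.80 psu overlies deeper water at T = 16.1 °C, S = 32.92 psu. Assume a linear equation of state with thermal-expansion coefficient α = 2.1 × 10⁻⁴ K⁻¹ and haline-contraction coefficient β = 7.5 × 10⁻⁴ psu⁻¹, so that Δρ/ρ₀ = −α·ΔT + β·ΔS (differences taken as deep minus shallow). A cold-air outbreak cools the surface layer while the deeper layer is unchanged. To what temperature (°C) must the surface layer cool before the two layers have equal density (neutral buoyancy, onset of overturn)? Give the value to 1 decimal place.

Neutral buoyancy requires Δρ = 0, i.e. −α(T_deep − T_surf′) + β(S_deep − S_surf) = 0.
T_surf′ = T_deep − (β/α)·ΔS = 16.1 − (7.5 × 10⁻⁴/2.1 × 10⁻⁴)·(+0.12) = 15.671 °C.
Cooling required: 17.9 − (15.671) = 2.229 °C.

15.7 °C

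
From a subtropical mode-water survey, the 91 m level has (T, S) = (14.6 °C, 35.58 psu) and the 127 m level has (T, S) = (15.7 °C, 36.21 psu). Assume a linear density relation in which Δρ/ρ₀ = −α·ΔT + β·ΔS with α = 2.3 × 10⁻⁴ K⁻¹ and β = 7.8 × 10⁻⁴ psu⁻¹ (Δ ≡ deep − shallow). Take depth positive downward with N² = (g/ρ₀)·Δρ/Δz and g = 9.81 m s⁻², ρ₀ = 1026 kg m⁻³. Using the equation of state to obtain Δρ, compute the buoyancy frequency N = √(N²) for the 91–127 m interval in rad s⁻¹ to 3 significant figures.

8.06 × 10⁻³ rad s⁻¹

ΔT = +1.1 K, ΔS = +0.63 psu (deep − shallow).
Δρ/ρ₀ = −αΔT + βΔS = -2.53 × 10⁻⁴ + 4.914 × 10⁻⁴ = 2.384 × 10⁻⁴, so Δρ ≈ 0.2446 kg m⁻³.
N² = (g/ρ₀)·Δρ/Δz = g·(Δρ/ρ₀)/Δz = 9.81 × 2.384 × 10⁻⁴ / 36 = 6.4964 × 10⁻⁵ s⁻².
N = √(6.4964 × 10⁻⁵) = 8.0600 × 10⁻³ rad s⁻¹ ≈ 8.06 × 10⁻³ rad s⁻¹.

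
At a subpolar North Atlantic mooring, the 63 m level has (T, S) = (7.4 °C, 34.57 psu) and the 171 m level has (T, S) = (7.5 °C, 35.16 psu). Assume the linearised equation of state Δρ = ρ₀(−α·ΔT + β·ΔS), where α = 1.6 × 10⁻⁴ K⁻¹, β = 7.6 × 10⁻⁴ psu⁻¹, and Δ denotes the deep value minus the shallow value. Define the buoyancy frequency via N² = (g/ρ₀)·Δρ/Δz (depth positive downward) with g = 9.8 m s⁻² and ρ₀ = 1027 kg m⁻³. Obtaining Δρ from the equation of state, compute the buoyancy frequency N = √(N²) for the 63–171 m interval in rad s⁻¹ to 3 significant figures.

ΔT = +0.1 K, ΔS = +0.59 psu (deep − shallow).
Δρ/ρ₀ = −αΔT + βΔS = -1.60 × 10⁻⁵ + 4.484 × 10⁻⁴ = 4.324 × 10⁻⁴, so Δρ ≈ 0.4441 kg m⁻³.
N² = (g/ρ₀)·Δρ/Δz = g·(Δρ/ρ₀)/Δz = 9.8 × 4.324 × 10⁻⁴ / 108 = 3.9236 × 10⁻⁵ s⁻².
N = √(3.9236 × 10⁻⁵) = 6.2639 × 10⁻³ rad s⁻¹ ≈ 6.26 × 10⁻³ rad s⁻¹.

6.26 × 10⁻³ rad s⁻¹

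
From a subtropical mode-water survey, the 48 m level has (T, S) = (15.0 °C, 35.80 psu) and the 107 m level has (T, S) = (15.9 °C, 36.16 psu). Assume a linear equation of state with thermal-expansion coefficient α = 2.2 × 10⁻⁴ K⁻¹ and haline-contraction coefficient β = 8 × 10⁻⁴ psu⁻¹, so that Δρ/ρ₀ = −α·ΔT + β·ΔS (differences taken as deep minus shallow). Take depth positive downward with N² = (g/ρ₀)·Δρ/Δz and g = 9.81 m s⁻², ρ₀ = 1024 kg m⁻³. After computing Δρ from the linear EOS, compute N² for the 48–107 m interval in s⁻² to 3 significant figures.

ΔT = +0.9 K, ΔS = +0.36 psu (deep − shallow).
Δρ/ρ₀ = −αΔT + βΔS = -1.98 × 10⁻⁴ + 2.88 × 10⁻⁴ = 9.00 × 10⁻⁵, so Δρ ≈ 0.09216 kg m⁻³.
N² = (g/ρ₀)·Δρ/Δz = g·(Δρ/ρ₀)/Δz = 9.81 × 9.00 × 10⁻⁵ / 59 = 1.4964 × 10⁻⁵ s⁻² ≈ 1.50 × 10⁻⁵ s⁻².

1.50 × 10⁻⁵ s⁻²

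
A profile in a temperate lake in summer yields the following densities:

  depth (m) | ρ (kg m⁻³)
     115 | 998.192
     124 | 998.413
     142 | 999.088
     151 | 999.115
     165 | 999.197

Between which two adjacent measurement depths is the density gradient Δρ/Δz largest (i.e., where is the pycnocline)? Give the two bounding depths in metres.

Compute the density gradient over each adjacent pair:
  115–124 m: Δρ/Δz = 0.221/9 = 0.025 kg m⁻⁴
  124–142 m: Δρ/Δz = 0.675/18 = 0.038 kg m⁻⁴
  142–151 m: Δρ/Δz = 0.027/9 = 3.0 × 10⁻³ kg m⁻⁴
  151–165 m: Δρ/Δz = 0.082/14 = 5.9 × 10⁻³ kg m⁻⁴
The largest gradient is in the 124–142 m interval — the pycnocline.

124–142 m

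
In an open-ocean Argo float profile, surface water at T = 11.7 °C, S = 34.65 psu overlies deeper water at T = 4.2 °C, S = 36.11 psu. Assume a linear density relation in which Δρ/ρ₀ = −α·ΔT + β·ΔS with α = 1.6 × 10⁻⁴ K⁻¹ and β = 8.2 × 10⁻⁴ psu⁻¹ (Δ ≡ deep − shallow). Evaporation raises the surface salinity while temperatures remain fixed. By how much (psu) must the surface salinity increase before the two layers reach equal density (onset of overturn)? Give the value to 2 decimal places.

2.92 psu

Neutral buoyancy requires −α(T_deep − T_surf) + β(S_deep − S_surf′) = 0.
S_surf′ = S_deep − (α/β)·ΔT = 36.11 − (1.6 × 10⁻⁴/8.2 × 10⁻⁴)·(-7.5) = 37.5734 psu.
Increase required: 37.5734 − 34.65 = 2.9234 psu.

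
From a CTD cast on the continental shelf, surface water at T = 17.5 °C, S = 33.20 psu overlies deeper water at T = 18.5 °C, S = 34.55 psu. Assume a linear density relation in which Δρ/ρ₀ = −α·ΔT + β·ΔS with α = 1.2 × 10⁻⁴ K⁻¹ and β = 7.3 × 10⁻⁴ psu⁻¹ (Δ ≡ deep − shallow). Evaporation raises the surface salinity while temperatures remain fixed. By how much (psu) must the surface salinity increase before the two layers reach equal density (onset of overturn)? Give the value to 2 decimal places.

Neutral buoyancy requires −α(T_deep − T_surf) + β(S_deep − S_surf′) = 0.
S_surf′ = S_deep − (α/β)·ΔT = 34.55 − (1.2 × 10⁻⁴/7.3 × 10⁻⁴)·(+1.0) = 34.3856 psu.
Increase required: 34.3856 − 33.20 = 1.1856 psu.

1.19 psu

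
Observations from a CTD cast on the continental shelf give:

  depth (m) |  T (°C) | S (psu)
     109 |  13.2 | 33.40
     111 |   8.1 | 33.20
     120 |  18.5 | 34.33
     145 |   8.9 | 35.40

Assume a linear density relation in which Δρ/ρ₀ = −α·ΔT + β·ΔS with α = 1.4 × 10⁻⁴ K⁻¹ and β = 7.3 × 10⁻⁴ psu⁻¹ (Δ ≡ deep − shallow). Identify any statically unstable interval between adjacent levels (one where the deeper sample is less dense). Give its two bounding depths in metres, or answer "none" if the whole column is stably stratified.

Evaluate Δρ/ρ₀ = −αΔT + βΔS across each adjacent pair:
  109–111 m: −αΔT+βΔS = −(1.4 × 10⁻⁴)(-5.1)+(7.3 × 10⁻⁴)(-0.20) = 5.7 × 10⁻⁴ → stable
  111–120 m: −αΔT+βΔS = −(1.4 × 10⁻⁴)(+10.4)+(7.3 × 10⁻⁴)(+1.13) = -6.3 × 10⁻⁴ → UNSTABLE
  120–145 m: −αΔT+βΔS = −(1.4 × 10⁻⁴)(-9.6)+(7.3 × 10⁻⁴)(+1.07) = 2.1 × 10⁻³ → stable
The 111–120 m interval has Δρ < 0: lighter water underlies denser water.

111–120 m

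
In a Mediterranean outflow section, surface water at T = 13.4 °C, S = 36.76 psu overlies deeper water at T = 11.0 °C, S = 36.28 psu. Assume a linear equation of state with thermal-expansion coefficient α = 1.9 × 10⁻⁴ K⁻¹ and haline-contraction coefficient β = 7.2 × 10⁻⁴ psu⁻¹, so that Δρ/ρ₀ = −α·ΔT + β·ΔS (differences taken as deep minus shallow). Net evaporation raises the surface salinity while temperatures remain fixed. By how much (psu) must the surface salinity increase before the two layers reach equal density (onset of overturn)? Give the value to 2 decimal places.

Neutral buoyancy requires −α(T_deep − T_surf) + β(S_deep − S_surf′) = 0.
S_surf′ = S_deep − (α/β)·ΔT = 36.28 − (1.9 × 10⁻⁴/7.2 × 10⁻⁴)·(-2.4) = 36.9133 psu.
Increase required: 36.9133 − 36.76 = 0.1533 psu.

0.15 psu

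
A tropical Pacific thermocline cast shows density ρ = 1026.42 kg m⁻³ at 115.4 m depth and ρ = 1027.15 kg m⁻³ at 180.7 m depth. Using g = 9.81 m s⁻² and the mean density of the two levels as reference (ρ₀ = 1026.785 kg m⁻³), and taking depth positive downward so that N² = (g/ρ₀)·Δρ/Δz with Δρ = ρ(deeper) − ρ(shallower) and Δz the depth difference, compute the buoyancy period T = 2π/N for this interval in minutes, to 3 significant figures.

Δρ = 1027.15 − 1026.42 = 0.73 kg m⁻³ over Δz = 180.7 − 115.4 = 65.3 m.
N² = (9.81/1026.785) × (0.73/65.3) = 1.0681 × 10⁻⁴ s⁻².
N = √(1.0681 × 10⁻⁴) = 0.010335 rad s⁻¹, so T = 2π/N = 607.95 s = 10.133 min ≈ 10.1 min.

10.1 min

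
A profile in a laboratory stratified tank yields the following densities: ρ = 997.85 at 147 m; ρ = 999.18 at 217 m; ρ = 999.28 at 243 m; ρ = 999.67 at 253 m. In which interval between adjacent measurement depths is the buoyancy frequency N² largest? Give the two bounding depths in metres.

243–253 m

Compute the density gradient over each adjacent pair:
  147–217 m: Δρ/Δz = 1.33/70 = 0.019 kg m⁻⁴
  217–243 m: Δρ/Δz = 0.10/26 = 3.8 × 10⁻³ kg m⁻⁴
  243–253 m: Δρ/Δz = 0.39/10 = 0.039 kg m⁻⁴
The largest gradient is in the 243–253 m interval — the pycnocline.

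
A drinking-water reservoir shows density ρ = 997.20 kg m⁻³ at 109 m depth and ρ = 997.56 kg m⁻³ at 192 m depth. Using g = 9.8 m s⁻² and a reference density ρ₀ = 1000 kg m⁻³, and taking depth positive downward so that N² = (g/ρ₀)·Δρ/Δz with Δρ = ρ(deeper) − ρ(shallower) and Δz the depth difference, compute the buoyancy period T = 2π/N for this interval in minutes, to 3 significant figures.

Δρ = 997.56 − 997.20 = 0.36 kg m⁻³ over Δz = 192 − 109 = 83 m.
N² = (9.8/1000) × (0.36/83) = 4.2506 × 10⁻⁵ s⁻².
N = √(4.2506 × 10⁻⁵) = 6.5197 × 10⁻³ rad s⁻¹, so T = 2π/N = 963.72 s = 16.062 min ≈ 16.1 min.
N² > 0, so the interval is statically stable.

16.1 min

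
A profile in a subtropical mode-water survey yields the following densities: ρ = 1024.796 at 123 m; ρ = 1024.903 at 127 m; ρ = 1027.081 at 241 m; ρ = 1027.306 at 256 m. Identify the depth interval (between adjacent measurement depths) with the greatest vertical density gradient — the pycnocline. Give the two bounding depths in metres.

Compute the density gradient over each adjacent pair:
  123–127 m: Δρ/Δz = 0.107/4 = 0.027 kg m⁻⁴
  127–241 m: Δρ/Δz = 2.178/114 = 0.019 kg m⁻⁴
  241–256 m: Δρ/Δz = 0.225/15 = 0.015 kg m⁻⁴
The largest gradient is in the 123–127 m interval — the pycnocline.

123–127 m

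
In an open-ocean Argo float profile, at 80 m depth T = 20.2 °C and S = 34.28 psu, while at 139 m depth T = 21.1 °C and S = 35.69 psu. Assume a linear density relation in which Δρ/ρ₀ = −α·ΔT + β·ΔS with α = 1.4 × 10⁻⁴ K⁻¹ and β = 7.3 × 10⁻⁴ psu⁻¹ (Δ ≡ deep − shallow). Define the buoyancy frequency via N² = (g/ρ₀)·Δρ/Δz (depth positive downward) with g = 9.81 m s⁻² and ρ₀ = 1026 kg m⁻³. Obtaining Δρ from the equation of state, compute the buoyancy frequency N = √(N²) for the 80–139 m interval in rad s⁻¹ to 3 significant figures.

ΔT = +0.9 K, ΔS = +1.41 psu (deep − shallow).
Δρ/ρ₀ = −αΔT + βΔS = -1.26 × 10⁻⁴ + 1.0293 × 10⁻³ = 9.033 × 10⁻⁴, so Δρ ≈ 0.9268 kg m⁻³.
N² = (g/ρ₀)·Δρ/Δz = g·(Δρ/ρ₀)/Δz = 9.81 × 9.033 × 10⁻⁴ / 59 = 1.5019 × 10⁻⁴ s⁻².
N = √(1.5019 × 10⁻⁴) = 0.012255 rad s⁻¹ ≈ 0.0123 rad s⁻¹.

0.0123 rad s⁻¹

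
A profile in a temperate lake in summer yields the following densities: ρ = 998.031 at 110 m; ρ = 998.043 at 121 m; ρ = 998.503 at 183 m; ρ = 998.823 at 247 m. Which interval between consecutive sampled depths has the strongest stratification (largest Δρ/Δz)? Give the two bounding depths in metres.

Compute the density gradient over each adjacent pair:
  110–121 m: Δρ/Δz = 0.012/11 = 1.1 × 10⁻³ kg m⁻⁴
  121–183 m: Δρ/Δz = 0.460/62 = 7.4 × 10⁻³ kg m⁻⁴
  183–247 m: Δρ/Δz = 0.320/64 = 5.0 × 10⁻³ kg m⁻⁴
The largest gradient is in the 121–183 m interval — the pycnocline.

121–183 m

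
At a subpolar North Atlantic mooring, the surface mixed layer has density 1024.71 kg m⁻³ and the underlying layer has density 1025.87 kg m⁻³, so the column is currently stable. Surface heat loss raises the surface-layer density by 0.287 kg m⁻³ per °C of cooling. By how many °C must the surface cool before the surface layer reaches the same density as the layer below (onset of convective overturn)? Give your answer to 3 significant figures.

4.04 °C

Density deficit of the surface layer: 1025.87 − 1024.71 = 1.16 kg m⁻³.
Required change = 1.16 / 0.287 = 4.04 °C.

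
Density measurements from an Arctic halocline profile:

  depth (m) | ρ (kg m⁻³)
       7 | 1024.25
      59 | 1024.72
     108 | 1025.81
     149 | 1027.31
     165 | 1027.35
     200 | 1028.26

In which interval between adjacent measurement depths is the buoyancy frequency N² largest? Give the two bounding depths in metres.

108–149 m

Compute the density gradient over each adjacent pair:
  7–59 m: Δρ/Δz = 0.47/52 = 9.0 × 10⁻³ kg m⁻⁴
  59–108 m: Δρ/Δz = 1.09/49 = 0.022 kg m⁻⁴
  108–149 m: Δρ/Δz = 1.50/41 = 0.037 kg m⁻⁴
  149–165 m: Δρ/Δz = 0.04/16 = 2.5 × 10⁻³ kg m⁻⁴
  165–200 m: Δρ/Δz = 0.91/35 = 0.026 kg m⁻⁴
The largest gradient is in the 108–149 m interval — the pycnocline.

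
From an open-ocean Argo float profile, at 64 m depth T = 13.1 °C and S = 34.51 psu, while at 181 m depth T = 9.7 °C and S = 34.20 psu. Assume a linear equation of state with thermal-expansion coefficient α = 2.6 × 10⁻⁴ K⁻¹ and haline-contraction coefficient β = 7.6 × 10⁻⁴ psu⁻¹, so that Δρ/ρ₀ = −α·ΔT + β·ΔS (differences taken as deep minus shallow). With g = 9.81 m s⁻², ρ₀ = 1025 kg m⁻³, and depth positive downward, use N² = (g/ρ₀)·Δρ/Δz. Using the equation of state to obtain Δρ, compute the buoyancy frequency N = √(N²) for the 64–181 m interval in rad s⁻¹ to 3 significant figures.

7.37 × 10⁻³ rad s⁻¹

ΔT = -3.4 K, ΔS = -0.31 psu (deep − shallow).
Δρ/ρ₀ = −αΔT + βΔS = 8.84 × 10⁻⁴ − 2.356 × 10⁻⁴ = 6.484 × 10⁻⁴, so Δρ ≈ 0.6646 kg m⁻³.
N² = (g/ρ₀)·Δρ/Δz = g·(Δρ/ρ₀)/Δz = 9.81 × 6.484 × 10⁻⁴ / 117 = 5.4366 × 10⁻⁵ s⁻².
N = √(5.4366 × 10⁻⁵) = 7.3733 × 10⁻³ rad s⁻¹ ≈ 7.37 × 10⁻³ rad s⁻¹.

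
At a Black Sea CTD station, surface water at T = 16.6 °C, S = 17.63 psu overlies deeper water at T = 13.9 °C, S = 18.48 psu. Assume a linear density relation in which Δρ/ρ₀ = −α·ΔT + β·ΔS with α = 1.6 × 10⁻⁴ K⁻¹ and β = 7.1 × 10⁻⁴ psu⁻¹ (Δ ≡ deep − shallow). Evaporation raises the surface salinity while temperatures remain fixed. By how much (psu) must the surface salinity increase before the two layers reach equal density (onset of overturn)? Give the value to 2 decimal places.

Neutral buoyancy requires −α(T_deep − T_surf) + β(S_deep − S_surf′) = 0.
S_surf′ = S_deep − (α/β)·ΔT = 18.48 − (1.6 × 10⁻⁴/7.1 × 10⁻⁴)·(-2.7) = 19.0885 psu.
Increase required: 19.0885 − 17.63 = 1.4585 psu.

1.46 psu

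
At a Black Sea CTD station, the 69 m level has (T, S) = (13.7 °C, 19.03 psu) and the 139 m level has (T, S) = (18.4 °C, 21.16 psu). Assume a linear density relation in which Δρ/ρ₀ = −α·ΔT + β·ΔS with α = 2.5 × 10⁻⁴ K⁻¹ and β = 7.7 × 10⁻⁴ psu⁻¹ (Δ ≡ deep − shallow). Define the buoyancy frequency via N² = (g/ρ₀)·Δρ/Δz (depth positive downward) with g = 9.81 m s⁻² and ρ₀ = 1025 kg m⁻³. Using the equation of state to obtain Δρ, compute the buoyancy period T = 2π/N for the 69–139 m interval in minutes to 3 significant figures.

13.0 min

ΔT = +4.7 K, ΔS = +2.13 psu (deep − shallow).
Δρ/ρ₀ = −αΔT + βΔS = -1.175 × 10⁻³ + 1.6401 × 10⁻³ = 4.651 × 10⁻⁴, so Δρ ≈ 0.4767 kg m⁻³.
N² = (g/ρ₀)·Δρ/Δz = g·(Δρ/ρ₀)/Δz = 9.81 × 4.651 × 10⁻⁴ / 70 = 6.5180 × 10⁻⁵ s⁻².
N = √(6.5180 × 10⁻⁵) = 8.0734 × 10⁻³ rad s⁻¹ → T = 2π/N = 778.26 s = 12.971 min ≈ 13.0 min.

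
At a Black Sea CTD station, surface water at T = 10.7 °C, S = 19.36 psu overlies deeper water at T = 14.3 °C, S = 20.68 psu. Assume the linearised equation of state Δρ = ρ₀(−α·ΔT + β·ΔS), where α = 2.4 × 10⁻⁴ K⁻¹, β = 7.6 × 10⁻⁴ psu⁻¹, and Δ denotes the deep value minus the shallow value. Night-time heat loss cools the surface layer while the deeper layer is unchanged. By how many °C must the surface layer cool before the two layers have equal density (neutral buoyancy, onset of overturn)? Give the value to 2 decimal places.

Neutral buoyancy requires Δρ = 0, i.e. −α(T_deep − T_surf′) + β(S_deep − S_surf) = 0.
T_surf′ = T_deep − (β/α)·ΔS = 14.3 − (7.6 × 10⁻⁴/2.4 × 10⁻⁴)·(+1.32) = 10.1200 °C.
Cooling required: 10.7 − (10.1200) = 0.5800 °C.

0.58 °C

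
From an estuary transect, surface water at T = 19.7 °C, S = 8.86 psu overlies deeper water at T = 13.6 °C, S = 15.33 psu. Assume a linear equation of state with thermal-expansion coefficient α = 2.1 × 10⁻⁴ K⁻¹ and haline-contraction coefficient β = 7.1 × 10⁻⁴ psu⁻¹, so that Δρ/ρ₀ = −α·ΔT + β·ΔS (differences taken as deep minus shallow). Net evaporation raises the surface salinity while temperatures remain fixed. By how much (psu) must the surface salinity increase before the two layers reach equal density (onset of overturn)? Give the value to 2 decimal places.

8.27 psu

Neutral buoyancy requires −α(T_deep − T_surf) + β(S_deep − S_surf′) = 0.
S_surf′ = S_deep − (α/β)·ΔT = 15.33 − (2.1 × 10⁻⁴/7.1 × 10⁻⁴)·(-6.1) = 17.1342 psu.
Increase required: 17.1342 − 8.86 = 8.2742 psu.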